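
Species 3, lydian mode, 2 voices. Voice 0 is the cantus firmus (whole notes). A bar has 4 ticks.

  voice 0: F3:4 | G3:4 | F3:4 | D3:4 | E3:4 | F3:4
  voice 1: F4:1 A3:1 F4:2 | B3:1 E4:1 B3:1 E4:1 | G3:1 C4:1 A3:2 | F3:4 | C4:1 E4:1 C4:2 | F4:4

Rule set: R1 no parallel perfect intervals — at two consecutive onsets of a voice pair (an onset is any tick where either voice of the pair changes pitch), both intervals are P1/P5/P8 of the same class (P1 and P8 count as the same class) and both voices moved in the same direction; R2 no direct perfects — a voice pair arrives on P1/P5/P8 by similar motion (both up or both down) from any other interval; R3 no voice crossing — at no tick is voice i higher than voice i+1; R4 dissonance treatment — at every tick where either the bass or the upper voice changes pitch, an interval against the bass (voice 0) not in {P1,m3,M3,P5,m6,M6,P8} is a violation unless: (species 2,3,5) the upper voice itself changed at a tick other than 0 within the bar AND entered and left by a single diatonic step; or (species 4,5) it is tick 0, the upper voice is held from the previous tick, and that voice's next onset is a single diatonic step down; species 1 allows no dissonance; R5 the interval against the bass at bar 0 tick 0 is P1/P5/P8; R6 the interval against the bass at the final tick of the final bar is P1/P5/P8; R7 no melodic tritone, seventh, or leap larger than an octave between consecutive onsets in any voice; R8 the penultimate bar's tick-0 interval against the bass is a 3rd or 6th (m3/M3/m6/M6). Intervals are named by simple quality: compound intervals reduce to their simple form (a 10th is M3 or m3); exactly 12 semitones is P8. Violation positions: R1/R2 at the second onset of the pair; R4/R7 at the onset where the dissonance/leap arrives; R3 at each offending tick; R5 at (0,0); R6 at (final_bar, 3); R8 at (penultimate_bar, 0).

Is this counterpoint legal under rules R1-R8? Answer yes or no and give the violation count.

bar 0: v0=F3 v1=F4 (P8)
bar 1: v0=G3 v1=B3 (M3)
bar 2: v0=F3 v1=G3 (M2)
bar 3: v0=D3 v1=F3 (m3)
bar 4: v0=E3 v1=C4 (m6)
bar 5: v0=F3 v1=F4 (P8)
  R7 @ bar1.0: F4->B3 leap 6st
  R4 @ bar2.0: F3/G3 M2 untreated
  R2 @ bar5.0: E3/C4 m6 -> F3/F4 P8 similar

No (3 violations)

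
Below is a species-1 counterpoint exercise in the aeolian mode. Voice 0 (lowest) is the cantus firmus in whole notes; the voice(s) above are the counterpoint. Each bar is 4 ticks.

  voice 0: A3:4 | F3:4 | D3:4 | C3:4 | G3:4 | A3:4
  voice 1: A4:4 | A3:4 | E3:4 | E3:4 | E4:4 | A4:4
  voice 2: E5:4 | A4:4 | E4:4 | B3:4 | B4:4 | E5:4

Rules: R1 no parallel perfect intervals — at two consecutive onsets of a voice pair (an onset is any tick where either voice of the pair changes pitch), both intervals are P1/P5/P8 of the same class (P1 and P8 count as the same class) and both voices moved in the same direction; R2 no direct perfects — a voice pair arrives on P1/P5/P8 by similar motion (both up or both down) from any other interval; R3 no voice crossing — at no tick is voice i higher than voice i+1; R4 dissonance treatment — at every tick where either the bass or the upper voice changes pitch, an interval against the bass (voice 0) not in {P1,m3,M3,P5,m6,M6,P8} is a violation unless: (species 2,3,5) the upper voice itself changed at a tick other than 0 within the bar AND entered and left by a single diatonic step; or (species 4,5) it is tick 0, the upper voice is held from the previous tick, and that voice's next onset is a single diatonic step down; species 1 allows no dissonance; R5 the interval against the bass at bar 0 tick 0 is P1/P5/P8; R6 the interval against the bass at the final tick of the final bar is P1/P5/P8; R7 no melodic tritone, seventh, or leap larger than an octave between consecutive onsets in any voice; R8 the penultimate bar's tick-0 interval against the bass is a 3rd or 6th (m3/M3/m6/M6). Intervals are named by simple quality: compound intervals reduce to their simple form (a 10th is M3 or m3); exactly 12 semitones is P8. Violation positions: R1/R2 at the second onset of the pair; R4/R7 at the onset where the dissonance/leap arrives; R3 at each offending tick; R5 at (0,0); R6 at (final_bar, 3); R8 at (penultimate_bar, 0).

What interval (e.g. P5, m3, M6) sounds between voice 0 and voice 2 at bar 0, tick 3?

P5

voice 0=A3 voice 2=E5 -> P5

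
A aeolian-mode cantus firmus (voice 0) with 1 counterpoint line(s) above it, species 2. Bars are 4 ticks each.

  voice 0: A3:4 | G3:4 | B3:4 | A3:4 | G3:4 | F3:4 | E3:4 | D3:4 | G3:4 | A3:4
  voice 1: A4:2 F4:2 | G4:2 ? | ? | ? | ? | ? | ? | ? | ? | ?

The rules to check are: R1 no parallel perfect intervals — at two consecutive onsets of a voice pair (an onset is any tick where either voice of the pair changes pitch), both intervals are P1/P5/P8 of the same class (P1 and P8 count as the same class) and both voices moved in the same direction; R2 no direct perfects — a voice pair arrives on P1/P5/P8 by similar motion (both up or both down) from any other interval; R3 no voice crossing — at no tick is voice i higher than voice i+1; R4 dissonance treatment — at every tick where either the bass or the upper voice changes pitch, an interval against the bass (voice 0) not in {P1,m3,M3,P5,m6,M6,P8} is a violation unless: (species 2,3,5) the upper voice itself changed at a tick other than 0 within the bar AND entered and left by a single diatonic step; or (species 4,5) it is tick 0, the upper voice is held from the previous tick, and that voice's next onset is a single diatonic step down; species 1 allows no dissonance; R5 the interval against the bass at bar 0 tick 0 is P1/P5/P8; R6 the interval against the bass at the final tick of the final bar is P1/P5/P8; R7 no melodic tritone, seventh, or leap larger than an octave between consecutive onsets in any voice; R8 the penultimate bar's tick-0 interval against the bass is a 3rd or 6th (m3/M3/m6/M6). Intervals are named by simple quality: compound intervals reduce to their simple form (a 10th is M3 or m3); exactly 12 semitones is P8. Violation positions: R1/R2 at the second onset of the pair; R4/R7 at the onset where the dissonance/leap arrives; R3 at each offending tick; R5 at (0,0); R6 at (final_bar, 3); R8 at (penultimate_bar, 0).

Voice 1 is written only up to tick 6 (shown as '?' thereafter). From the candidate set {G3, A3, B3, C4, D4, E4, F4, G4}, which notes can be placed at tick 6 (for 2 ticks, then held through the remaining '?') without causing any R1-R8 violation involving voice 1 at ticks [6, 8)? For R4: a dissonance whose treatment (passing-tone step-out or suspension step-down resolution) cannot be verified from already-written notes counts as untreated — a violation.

{B3, D4, E4, G3, G4}

G3: legal
A3: violates R4,R7
B3: legal
C4: violates R4
D4: legal
E4: legal
F4: violates R4
G4: legal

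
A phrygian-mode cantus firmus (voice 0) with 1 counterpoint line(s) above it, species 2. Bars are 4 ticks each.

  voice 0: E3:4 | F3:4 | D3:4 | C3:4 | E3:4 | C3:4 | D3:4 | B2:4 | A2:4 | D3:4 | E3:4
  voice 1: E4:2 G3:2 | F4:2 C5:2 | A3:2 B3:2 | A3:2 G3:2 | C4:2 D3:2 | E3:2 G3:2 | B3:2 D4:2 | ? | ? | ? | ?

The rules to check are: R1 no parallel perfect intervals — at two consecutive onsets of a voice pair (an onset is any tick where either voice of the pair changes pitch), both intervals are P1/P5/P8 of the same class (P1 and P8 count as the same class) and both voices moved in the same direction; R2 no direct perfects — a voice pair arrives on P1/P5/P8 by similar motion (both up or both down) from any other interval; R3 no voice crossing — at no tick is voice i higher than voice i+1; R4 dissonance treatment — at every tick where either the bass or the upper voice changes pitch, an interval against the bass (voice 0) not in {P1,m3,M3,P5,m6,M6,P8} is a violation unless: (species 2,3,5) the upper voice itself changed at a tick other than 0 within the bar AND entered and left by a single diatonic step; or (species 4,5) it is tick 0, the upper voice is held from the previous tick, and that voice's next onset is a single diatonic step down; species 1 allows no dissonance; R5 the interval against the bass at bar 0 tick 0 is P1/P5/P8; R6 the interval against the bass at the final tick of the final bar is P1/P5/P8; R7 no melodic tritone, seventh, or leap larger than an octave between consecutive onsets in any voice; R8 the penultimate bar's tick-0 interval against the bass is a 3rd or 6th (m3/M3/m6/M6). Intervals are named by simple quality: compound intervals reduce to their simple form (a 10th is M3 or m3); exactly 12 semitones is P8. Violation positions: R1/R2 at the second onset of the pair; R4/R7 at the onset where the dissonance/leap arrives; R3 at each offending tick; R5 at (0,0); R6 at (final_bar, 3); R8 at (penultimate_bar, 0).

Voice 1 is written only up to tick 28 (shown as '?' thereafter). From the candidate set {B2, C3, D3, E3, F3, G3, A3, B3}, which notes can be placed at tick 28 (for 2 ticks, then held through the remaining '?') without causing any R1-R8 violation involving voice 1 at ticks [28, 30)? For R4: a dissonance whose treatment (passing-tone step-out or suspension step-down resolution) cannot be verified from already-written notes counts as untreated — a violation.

{D3, G3}

B2: violates R1,R7
C3: violates R4,R7
D3: legal
E3: violates R4,R7
F3: violates R4
G3: legal
A3: violates R4
B3: violates R1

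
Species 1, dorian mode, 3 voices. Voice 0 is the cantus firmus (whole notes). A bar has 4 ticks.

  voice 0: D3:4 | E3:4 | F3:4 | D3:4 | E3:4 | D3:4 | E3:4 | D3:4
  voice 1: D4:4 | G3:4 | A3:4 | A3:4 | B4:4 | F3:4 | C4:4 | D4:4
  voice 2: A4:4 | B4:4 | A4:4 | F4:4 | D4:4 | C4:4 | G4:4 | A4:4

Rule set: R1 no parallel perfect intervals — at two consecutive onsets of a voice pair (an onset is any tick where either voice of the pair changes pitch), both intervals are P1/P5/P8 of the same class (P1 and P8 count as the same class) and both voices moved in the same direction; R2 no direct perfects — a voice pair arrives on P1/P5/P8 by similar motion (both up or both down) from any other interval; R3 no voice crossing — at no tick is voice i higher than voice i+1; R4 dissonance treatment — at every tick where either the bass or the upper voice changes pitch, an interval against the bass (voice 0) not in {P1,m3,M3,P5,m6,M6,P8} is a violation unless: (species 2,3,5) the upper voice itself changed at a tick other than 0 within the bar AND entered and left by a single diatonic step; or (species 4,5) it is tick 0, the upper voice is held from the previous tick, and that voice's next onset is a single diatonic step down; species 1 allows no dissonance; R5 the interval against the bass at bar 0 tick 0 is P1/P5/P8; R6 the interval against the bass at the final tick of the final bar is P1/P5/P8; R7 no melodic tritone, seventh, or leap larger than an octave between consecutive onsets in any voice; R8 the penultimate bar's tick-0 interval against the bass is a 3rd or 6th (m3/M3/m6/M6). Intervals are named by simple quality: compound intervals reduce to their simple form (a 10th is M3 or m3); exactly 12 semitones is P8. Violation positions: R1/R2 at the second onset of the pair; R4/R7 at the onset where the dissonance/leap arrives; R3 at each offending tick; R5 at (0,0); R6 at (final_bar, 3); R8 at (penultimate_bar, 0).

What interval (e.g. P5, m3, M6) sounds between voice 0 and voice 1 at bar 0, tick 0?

P8

voice 0=D3 voice 1=D4 -> P8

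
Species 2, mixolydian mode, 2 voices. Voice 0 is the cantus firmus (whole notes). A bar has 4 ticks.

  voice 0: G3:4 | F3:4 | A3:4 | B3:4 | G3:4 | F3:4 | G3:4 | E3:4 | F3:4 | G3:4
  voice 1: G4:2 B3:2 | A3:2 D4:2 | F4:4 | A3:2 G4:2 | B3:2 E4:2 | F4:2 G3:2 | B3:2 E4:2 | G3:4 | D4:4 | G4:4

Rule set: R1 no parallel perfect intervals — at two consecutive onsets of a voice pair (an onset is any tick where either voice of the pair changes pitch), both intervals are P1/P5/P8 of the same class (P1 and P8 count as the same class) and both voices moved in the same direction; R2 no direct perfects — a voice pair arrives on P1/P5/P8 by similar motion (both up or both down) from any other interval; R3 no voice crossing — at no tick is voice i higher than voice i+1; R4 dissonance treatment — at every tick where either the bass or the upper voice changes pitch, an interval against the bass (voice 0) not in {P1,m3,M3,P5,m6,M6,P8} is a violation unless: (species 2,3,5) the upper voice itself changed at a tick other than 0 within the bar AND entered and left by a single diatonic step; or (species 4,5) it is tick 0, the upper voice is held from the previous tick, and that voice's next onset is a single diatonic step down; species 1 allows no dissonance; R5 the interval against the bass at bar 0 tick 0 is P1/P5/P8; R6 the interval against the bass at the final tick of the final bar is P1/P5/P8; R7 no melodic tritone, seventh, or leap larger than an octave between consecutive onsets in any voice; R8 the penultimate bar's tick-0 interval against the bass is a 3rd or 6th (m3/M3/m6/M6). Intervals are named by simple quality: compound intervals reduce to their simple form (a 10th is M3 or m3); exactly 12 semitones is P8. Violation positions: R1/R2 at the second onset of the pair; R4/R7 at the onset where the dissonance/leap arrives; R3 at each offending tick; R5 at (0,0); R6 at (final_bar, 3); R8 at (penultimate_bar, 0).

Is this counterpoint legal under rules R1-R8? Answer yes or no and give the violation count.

bar 0: v0=G3 v1=G4 (P8)
bar 1: v0=F3 v1=A3 (M3)
bar 2: v0=A3 v1=F4 (m6)
bar 3: v0=B3 v1=A3 (M2)
bar 4: v0=G3 v1=B3 (M3)
bar 5: v0=F3 v1=F4 (P8)
bar 6: v0=G3 v1=B3 (M3)
bar 7: v0=E3 v1=G3 (m3)
bar 8: v0=F3 v1=D4 (M6)
bar 9: v0=G3 v1=G4 (P8)
  R3 @ bar3.0: B3 above A3
  R4 @ bar3.0: B3/A3 M2 untreated
  R3 @ bar3.1: B3 above A3
  R7 @ bar3.2: A3->G4 leap 10st
  R4 @ bar5.2: F3/G3 M2 untreated
  R7 @ bar5.2: F4->G3 leap 10st
  R2 @ bar9.0: F3/D4 M6 -> G3/G4 P8 similar

No (7 violations)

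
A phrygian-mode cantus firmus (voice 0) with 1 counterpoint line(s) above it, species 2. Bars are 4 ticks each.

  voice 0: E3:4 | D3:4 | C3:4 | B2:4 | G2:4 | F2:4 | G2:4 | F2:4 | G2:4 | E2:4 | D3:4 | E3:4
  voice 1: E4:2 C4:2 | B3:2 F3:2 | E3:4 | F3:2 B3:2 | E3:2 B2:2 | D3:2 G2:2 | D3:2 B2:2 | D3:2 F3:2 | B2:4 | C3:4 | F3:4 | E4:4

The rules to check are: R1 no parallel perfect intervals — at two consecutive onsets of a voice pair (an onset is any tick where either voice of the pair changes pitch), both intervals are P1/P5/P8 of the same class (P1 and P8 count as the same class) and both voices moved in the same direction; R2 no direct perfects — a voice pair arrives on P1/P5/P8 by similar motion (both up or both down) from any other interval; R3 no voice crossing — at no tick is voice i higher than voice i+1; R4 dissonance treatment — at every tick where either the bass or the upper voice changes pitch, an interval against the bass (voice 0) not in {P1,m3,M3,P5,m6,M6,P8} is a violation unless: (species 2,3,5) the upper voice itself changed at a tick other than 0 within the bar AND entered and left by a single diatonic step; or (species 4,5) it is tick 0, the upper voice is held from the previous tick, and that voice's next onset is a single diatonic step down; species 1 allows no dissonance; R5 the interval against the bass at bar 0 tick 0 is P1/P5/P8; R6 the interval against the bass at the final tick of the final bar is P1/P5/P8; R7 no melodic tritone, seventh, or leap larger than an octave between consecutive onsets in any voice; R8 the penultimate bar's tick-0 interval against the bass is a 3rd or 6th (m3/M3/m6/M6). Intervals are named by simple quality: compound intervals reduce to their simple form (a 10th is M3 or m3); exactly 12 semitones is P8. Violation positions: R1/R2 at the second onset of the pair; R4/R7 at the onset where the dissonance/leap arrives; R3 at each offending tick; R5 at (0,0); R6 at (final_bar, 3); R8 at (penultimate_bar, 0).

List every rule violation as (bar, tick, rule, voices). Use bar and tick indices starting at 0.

bar 0: v0=E3 v1=E4 downbeat P8
bar 1: v0=D3 v1=B3 downbeat M6
bar 2: v0=C3 v1=E3 downbeat M3
bar 3: v0=B2 v1=F3 downbeat TT
bar 4: v0=G2 v1=E3 downbeat M6
bar 5: v0=F2 v1=D3 downbeat M6
bar 6: v0=G2 v1=D3 downbeat P5
bar 7: v0=F2 v1=D3 downbeat M6
bar 8: v0=G2 v1=B2 downbeat M3
bar 9: v0=E2 v1=C3 downbeat m6
bar 10: v0=D3 v1=F3 downbeat m3
bar 11: v0=E3 v1=E4 downbeat P8
  -> R7 @ bar 1 tick 2 v(1,): B3->F3 leap 6st
  -> R4 @ bar 3 tick 0 v(0, 1): B2/F3 TT untreated
  -> R7 @ bar 3 tick 2 v(1,): F3->B3 leap 6st
  -> R4 @ bar 5 tick 2 v(0, 1): F2/G2 M2 untreated
  -> R2 @ bar 6 tick 0 v(0, 1): F2/G2 M2 -> G2/D3 P5 similar
  -> R7 @ bar 8 tick 0 v(1,): F3->B2 leap 6st
  -> R7 @ bar 10 tick 0 v(0,): E2->D3 leap 10st
  -> R2 @ bar 11 tick 0 v(0, 1): D3/F3 m3 -> E3/E4 P8 similar
  -> R7 @ bar 11 tick 0 v(1,): F3->E4 leap 11st

(1, 2, R7, (1,))
(3, 0, R4, (0, 1))
(3, 2, R7, (1,))
(5, 2, R4, (0, 1))
(6, 0, R2, (0, 1))
(8, 0, R7, (1,))
(10, 0, R7, (0,))
(11, 0, R2, (0, 1))
(11, 0, R7, (1,))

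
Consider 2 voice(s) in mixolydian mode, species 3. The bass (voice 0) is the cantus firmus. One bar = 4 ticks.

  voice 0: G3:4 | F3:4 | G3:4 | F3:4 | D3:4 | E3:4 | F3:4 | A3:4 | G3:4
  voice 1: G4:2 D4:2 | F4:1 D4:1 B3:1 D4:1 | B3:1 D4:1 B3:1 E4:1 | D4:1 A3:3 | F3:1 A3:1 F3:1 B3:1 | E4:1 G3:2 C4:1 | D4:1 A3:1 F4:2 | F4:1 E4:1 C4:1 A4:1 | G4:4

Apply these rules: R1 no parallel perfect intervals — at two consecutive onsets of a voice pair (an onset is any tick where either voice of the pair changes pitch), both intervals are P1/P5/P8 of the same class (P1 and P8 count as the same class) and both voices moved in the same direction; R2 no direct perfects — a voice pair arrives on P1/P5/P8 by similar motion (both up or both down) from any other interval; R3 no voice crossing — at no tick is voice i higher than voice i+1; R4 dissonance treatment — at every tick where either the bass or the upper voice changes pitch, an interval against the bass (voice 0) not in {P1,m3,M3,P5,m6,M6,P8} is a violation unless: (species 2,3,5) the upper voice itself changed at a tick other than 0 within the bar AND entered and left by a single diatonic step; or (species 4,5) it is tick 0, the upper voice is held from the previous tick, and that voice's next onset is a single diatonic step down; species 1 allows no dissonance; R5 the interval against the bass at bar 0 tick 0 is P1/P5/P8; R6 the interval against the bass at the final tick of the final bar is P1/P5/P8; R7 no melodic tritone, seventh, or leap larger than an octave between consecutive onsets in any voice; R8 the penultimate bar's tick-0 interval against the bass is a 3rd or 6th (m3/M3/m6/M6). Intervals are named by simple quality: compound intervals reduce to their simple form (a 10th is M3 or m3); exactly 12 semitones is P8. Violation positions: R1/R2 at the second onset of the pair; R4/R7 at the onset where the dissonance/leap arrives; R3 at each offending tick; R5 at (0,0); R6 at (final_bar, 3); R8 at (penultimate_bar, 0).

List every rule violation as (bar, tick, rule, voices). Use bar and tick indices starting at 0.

(1, 2, R4, (0, 1))
(4, 3, R7, (1,))
(5, 0, R2, (0, 1))
(8, 0, R1, (0, 1))

bar 0: v0=G3 v1=G4 downbeat P8
bar 1: v0=F3 v1=F4 downbeat P8
bar 2: v0=G3 v1=B3 downbeat M3
bar 3: v0=F3 v1=D4 downbeat M6
bar 4: v0=D3 v1=F3 downbeat m3
bar 5: v0=E3 v1=E4 downbeat P8
bar 6: v0=F3 v1=D4 downbeat M6
bar 7: v0=A3 v1=F4 downbeat m6
bar 8: v0=G3 v1=G4 downbeat P8
  -> R4 @ bar 1 tick 2 v(0, 1): F3/B3 TT untreated
  -> R7 @ bar 4 tick 3 v(1,): F3->B3 leap 6st
  -> R2 @ bar 5 tick 0 v(0, 1): D3/B3 M6 -> E3/E4 P8 similar
  -> R1 @ bar 8 tick 0 v(0, 1): A3/A4 P8 -> G3/G4 P8 similar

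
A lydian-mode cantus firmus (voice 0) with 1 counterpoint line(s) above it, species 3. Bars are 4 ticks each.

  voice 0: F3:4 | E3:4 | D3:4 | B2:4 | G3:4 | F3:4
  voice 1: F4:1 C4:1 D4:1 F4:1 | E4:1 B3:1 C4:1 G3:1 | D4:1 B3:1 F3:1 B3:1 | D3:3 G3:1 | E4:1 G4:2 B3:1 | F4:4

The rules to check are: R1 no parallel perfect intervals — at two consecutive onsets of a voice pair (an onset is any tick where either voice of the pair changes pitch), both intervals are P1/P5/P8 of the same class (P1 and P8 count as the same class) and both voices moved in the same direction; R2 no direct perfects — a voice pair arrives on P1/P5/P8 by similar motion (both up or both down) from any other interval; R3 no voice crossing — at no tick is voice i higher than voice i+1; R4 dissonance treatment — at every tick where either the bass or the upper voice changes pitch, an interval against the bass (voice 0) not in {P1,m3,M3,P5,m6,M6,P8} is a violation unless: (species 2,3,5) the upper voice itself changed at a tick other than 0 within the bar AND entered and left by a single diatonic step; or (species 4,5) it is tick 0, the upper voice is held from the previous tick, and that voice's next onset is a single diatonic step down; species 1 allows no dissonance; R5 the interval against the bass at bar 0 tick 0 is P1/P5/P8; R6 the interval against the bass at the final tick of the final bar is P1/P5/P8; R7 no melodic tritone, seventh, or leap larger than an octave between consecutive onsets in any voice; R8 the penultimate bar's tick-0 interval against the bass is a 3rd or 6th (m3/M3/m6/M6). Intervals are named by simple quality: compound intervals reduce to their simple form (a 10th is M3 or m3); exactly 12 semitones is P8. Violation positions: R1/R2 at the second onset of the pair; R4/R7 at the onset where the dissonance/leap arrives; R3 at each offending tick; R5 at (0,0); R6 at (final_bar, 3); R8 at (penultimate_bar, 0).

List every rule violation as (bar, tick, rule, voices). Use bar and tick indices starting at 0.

bar 0: v0=F3 v1=F4 downbeat P8
bar 1: v0=E3 v1=E4 downbeat P8
bar 2: v0=D3 v1=D4 downbeat P8
bar 3: v0=B2 v1=D3 downbeat m3
bar 4: v0=G3 v1=E4 downbeat M6
bar 5: v0=F3 v1=F4 downbeat P8
  -> R1 @ bar 1 tick 0 v(0, 1): F3/F4 P8 -> E3/E4 P8 similar
  -> R7 @ bar 2 tick 2 v(1,): B3->F3 leap 6st
  -> R7 @ bar 2 tick 3 v(1,): F3->B3 leap 6st
  -> R7 @ bar 5 tick 0 v(1,): B3->F4 leap 6st

(1, 0, R1, (0, 1))
(2, 2, R7, (1,))
(2, 3, R7, (1,))
(5, 0, R7, (1,))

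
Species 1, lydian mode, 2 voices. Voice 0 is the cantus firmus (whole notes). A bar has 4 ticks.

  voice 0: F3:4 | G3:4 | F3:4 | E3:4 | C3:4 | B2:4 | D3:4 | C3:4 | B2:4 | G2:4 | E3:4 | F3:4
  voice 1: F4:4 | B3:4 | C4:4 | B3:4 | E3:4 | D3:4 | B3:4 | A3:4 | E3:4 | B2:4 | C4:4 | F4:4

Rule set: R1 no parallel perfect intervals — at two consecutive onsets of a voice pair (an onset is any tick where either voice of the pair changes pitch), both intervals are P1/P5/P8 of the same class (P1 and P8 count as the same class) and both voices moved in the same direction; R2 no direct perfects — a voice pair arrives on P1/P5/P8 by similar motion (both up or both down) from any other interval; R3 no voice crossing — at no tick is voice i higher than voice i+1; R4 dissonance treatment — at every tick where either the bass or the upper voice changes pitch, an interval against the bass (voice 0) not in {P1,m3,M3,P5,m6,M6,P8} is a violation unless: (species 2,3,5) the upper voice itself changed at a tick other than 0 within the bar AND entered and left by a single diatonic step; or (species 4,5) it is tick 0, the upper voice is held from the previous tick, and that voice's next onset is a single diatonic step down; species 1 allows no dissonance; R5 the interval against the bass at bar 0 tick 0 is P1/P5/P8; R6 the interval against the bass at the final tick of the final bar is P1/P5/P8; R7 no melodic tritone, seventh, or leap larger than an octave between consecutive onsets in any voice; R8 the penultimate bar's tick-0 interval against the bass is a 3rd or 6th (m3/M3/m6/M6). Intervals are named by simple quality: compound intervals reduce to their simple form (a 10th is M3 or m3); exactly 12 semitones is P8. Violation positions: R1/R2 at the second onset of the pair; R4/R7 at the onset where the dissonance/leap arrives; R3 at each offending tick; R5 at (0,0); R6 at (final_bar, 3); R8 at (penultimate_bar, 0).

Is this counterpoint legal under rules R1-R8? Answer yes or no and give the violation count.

bar 0: v0=F3 v1=F4 (P8)
bar 1: v0=G3 v1=B3 (M3)
bar 2: v0=F3 v1=C4 (P5)
bar 3: v0=E3 v1=B3 (P5)
bar 4: v0=C3 v1=E3 (M3)
bar 5: v0=B2 v1=D3 (m3)
bar 6: v0=D3 v1=B3 (M6)
bar 7: v0=C3 v1=A3 (M6)
bar 8: v0=B2 v1=E3 (P4)
bar 9: v0=G2 v1=B2 (M3)
bar 10: v0=E3 v1=C4 (m6)
bar 11: v0=F3 v1=F4 (P8)
  R7 @ bar1.0: F4->B3 leap 6st
  R1 @ bar3.0: F3/C4 P5 -> E3/B3 P5 similar
  R4 @ bar8.0: B2/E3 P4 untreated
  R7 @ bar10.0: B2->C4 leap 13st
  R2 @ bar11.0: E3/C4 m6 -> F3/F4 P8 similar

No (5 violations)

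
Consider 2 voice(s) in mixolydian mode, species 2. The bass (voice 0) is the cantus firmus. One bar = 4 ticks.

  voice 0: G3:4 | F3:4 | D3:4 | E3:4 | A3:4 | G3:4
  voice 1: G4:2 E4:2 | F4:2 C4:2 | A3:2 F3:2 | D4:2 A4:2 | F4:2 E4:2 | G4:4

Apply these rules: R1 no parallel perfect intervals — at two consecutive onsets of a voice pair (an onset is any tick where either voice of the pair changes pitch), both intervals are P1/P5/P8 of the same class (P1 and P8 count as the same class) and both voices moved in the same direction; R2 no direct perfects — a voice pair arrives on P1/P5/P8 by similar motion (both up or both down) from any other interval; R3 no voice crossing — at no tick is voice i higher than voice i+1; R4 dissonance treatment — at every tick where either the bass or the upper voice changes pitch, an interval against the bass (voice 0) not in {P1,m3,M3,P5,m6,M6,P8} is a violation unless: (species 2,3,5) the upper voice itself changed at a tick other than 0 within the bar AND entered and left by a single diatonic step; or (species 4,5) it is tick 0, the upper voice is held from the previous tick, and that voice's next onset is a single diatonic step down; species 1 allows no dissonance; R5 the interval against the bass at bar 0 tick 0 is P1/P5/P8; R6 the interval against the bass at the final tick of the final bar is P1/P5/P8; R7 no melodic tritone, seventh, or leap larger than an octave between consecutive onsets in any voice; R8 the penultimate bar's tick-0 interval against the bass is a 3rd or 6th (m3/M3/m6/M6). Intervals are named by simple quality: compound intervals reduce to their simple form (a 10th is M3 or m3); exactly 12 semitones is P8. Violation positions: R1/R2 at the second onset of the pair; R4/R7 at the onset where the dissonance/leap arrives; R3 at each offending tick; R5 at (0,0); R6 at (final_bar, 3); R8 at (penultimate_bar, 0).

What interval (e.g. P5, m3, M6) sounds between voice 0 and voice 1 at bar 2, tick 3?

m3

voice 0=D3 voice 1=F3 -> m3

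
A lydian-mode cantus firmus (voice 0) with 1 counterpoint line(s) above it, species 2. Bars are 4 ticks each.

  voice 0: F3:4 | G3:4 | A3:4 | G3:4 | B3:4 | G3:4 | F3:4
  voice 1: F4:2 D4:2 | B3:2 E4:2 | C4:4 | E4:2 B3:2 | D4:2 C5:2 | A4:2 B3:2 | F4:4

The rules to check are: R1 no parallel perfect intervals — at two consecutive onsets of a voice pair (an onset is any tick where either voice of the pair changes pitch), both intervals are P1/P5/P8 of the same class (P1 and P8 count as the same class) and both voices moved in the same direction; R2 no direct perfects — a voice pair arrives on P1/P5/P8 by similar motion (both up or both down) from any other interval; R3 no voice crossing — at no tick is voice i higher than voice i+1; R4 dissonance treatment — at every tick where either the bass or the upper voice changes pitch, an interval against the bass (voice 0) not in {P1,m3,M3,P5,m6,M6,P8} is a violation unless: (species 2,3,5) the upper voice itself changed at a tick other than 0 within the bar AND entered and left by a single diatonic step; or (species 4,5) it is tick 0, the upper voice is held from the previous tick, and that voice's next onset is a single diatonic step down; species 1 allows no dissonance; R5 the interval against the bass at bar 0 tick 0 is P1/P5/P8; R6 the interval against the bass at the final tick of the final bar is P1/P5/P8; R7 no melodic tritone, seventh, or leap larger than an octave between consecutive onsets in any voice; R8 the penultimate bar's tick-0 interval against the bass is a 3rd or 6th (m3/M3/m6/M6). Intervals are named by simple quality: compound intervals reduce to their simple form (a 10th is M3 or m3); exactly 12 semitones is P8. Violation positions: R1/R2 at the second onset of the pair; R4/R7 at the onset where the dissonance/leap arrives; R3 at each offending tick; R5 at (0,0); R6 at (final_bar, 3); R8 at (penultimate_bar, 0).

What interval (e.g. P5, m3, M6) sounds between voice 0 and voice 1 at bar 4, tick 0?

m3

voice 0=B3 voice 1=D4 -> m3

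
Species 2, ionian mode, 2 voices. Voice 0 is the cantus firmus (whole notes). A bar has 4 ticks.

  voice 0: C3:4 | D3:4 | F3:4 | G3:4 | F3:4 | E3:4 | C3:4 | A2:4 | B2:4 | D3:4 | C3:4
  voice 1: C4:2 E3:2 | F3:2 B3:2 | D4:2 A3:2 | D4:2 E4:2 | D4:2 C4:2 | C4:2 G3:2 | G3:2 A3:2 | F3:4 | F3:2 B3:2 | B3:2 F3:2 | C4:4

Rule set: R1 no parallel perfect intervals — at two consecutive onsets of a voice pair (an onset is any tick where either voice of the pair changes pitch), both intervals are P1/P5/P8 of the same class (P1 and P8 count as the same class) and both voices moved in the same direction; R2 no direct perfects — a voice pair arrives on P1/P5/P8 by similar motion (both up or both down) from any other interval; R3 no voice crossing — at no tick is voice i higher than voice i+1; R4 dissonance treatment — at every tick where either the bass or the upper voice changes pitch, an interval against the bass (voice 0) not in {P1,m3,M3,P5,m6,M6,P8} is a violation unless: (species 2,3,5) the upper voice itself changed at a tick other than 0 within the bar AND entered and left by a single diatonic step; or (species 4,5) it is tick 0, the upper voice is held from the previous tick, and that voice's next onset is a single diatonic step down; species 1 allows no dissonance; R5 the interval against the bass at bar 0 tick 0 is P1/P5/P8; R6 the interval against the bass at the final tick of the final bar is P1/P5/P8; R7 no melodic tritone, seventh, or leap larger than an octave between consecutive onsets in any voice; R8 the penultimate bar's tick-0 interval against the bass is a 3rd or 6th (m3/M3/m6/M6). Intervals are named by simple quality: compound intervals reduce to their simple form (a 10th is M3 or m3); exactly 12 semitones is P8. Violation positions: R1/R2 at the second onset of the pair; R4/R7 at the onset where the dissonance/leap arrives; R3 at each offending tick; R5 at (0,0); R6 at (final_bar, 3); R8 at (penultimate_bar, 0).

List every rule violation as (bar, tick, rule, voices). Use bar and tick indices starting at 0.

bar 0: v0=C3 v1=C4 downbeat P8
bar 1: v0=D3 v1=F3 downbeat m3
bar 2: v0=F3 v1=D4 downbeat M6
bar 3: v0=G3 v1=D4 downbeat P5
bar 4: v0=F3 v1=D4 downbeat M6
bar 5: v0=E3 v1=C4 downbeat m6
bar 6: v0=C3 v1=G3 downbeat P5
bar 7: v0=A2 v1=F3 downbeat m6
bar 8: v0=B2 v1=F3 downbeat TT
bar 9: v0=D3 v1=B3 downbeat M6
bar 10: v0=C3 v1=C4 downbeat P8
  -> R7 @ bar 1 tick 2 v(1,): F3->B3 leap 6st
  -> R2 @ bar 3 tick 0 v(0, 1): F3/A3 M3 -> G3/D4 P5 similar
  -> R4 @ bar 8 tick 0 v(0, 1): B2/F3 TT untreated
  -> R7 @ bar 8 tick 2 v(1,): F3->B3 leap 6st
  -> R7 @ bar 9 tick 2 v(1,): B3->F3 leap 6st

(1, 2, R7, (1,))
(3, 0, R2, (0, 1))
(8, 0, R4, (0, 1))
(8, 2, R7, (1,))
(9, 2, R7, (1,))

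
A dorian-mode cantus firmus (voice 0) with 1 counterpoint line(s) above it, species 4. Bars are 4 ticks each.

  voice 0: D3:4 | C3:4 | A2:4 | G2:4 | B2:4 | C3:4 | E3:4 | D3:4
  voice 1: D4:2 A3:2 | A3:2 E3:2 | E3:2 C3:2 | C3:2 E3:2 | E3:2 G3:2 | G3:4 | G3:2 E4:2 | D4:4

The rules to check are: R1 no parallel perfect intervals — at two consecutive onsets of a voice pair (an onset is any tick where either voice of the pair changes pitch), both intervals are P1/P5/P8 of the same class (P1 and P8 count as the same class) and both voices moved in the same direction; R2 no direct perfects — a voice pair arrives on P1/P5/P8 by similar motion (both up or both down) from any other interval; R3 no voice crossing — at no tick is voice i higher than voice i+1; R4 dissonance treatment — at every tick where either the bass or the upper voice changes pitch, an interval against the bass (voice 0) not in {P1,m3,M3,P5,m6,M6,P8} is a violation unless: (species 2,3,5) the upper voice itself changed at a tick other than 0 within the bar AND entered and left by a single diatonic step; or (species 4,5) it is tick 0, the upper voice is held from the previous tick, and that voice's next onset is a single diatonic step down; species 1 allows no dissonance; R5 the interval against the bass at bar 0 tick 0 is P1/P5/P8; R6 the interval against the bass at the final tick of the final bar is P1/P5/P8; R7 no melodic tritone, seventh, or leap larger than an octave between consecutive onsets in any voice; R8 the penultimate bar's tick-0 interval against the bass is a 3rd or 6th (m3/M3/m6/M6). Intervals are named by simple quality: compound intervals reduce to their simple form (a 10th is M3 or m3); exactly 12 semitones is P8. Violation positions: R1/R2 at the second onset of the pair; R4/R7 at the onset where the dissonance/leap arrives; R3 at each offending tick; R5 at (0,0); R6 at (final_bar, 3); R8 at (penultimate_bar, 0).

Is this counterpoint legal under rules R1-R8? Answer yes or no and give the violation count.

bar 0: v0=D3 v1=D4 (P8)
bar 1: v0=C3 v1=A3 (M6)
bar 2: v0=A2 v1=E3 (P5)
bar 3: v0=G2 v1=C3 (P4)
bar 4: v0=B2 v1=E3 (P4)
bar 5: v0=C3 v1=G3 (P5)
bar 6: v0=E3 v1=G3 (m3)
bar 7: v0=D3 v1=D4 (P8)
  R4 @ bar3.0: G2/C3 P4 untreated
  R4 @ bar4.0: B2/E3 P4 untreated
  R1 @ bar7.0: E3/E4 P8 -> D3/D4 P8 similar

No (3 violations)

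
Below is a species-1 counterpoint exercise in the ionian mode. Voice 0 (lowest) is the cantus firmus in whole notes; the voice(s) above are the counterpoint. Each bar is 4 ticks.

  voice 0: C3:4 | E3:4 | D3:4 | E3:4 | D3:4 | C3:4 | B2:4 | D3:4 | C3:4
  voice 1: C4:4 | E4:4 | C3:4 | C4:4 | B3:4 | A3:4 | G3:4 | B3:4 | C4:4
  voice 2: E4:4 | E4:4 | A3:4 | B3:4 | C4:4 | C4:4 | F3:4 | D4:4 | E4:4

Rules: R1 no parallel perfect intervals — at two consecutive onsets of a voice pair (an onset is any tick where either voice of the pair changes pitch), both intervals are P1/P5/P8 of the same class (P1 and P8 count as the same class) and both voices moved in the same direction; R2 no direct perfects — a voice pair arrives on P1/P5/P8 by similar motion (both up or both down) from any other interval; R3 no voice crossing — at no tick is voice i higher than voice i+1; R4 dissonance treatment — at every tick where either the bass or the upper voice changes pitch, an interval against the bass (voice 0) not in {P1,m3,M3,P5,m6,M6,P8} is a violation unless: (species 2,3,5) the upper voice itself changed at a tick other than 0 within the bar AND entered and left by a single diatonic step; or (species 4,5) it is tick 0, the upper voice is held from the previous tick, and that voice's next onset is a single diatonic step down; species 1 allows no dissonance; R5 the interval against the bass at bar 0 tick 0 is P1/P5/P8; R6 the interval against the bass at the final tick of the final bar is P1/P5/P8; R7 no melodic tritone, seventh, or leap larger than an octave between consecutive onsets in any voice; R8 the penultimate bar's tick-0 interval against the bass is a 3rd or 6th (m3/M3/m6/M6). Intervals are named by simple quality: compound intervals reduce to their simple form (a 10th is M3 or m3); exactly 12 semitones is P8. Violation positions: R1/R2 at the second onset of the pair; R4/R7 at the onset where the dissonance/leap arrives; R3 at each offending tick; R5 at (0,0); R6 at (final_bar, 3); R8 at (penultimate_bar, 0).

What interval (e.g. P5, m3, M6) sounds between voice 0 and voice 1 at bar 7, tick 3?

M6

voice 0=D3 voice 1=B3 -> M6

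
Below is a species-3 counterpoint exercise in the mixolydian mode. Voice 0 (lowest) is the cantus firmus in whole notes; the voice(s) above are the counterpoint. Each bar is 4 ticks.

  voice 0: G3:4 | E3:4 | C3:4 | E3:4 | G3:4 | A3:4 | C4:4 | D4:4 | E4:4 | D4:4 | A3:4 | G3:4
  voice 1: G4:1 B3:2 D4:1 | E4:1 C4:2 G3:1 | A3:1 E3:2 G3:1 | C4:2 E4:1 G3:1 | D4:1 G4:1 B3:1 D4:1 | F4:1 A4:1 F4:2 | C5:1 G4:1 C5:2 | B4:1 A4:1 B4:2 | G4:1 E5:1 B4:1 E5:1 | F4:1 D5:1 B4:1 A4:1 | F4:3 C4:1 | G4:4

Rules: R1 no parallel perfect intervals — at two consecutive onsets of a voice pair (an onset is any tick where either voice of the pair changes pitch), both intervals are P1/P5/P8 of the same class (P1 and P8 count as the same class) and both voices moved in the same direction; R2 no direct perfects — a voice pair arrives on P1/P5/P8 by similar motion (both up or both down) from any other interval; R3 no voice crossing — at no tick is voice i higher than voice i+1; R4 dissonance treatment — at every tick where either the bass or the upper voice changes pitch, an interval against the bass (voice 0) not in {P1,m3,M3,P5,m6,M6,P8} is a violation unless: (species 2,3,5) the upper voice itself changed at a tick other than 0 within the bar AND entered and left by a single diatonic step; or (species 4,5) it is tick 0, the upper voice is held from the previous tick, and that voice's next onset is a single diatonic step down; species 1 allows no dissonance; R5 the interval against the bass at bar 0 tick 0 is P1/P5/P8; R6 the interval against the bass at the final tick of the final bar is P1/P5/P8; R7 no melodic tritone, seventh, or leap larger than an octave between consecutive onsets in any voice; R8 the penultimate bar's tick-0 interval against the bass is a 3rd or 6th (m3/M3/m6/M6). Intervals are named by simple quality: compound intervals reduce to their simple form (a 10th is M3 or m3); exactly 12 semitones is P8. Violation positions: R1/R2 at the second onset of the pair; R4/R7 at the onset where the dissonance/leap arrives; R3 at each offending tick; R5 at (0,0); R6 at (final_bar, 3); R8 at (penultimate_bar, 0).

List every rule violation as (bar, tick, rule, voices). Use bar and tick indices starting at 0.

(4, 0, R2, (0, 1))
(6, 0, R2, (0, 1))
(9, 0, R7, (1,))

bar 0: v0=G3 v1=G4 downbeat P8
bar 1: v0=E3 v1=E4 downbeat P8
bar 2: v0=C3 v1=A3 downbeat M6
bar 3: v0=E3 v1=C4 downbeat m6
bar 4: v0=G3 v1=D4 downbeat P5
bar 5: v0=A3 v1=F4 downbeat m6
bar 6: v0=C4 v1=C5 downbeat P8
bar 7: v0=D4 v1=B4 downbeat M6
bar 8: v0=E4 v1=G4 downbeat m3
bar 9: v0=D4 v1=F4 downbeat m3
bar 10: v0=A3 v1=F4 downbeat m6
bar 11: v0=G3 v1=G4 downbeat P8
  -> R2 @ bar 4 tick 0 v(0, 1): E3/G3 m3 -> G3/D4 P5 similar
  -> R2 @ bar 6 tick 0 v(0, 1): A3/F4 m6 -> C4/C5 P8 similar
  -> R7 @ bar 9 tick 0 v(1,): E5->F4 leap 11st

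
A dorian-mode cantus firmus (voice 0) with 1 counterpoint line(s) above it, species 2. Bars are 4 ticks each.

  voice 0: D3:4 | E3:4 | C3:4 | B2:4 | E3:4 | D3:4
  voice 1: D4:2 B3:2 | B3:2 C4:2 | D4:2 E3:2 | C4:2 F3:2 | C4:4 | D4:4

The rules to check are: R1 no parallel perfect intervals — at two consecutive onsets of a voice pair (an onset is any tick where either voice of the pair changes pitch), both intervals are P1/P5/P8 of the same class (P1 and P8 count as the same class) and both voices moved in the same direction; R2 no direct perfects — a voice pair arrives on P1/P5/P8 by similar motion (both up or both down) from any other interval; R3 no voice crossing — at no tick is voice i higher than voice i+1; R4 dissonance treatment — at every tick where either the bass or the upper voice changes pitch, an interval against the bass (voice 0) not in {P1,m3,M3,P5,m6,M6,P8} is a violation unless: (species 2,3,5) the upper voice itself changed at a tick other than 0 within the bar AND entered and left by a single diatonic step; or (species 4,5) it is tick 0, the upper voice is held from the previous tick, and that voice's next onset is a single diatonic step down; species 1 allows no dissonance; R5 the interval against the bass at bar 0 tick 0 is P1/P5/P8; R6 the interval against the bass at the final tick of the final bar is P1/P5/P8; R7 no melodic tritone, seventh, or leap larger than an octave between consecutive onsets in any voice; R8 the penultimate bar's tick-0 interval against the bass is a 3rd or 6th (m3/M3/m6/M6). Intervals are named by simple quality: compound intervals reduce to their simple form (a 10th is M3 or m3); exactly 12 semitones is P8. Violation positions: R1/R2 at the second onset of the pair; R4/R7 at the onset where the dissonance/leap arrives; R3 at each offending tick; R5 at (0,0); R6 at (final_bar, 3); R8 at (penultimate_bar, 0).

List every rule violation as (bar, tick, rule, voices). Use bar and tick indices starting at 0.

bar 0: v0=D3 v1=D4 downbeat P8
bar 1: v0=E3 v1=B3 downbeat P5
bar 2: v0=C3 v1=D4 downbeat M2
bar 3: v0=B2 v1=C4 downbeat m2
bar 4: v0=E3 v1=C4 downbeat m6
bar 5: v0=D3 v1=D4 downbeat P8
  -> R4 @ bar 2 tick 0 v(0, 1): C3/D4 M2 untreated
  -> R7 @ bar 2 tick 2 v(1,): D4->E3 leap 10st
  -> R4 @ bar 3 tick 0 v(0, 1): B2/C4 m2 untreated
  -> R4 @ bar 3 tick 2 v(0, 1): B2/F3 TT untreated

(2, 0, R4, (0, 1))
(2, 2, R7, (1,))
(3, 0, R4, (0, 1))
(3, 2, R4, (0, 1))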